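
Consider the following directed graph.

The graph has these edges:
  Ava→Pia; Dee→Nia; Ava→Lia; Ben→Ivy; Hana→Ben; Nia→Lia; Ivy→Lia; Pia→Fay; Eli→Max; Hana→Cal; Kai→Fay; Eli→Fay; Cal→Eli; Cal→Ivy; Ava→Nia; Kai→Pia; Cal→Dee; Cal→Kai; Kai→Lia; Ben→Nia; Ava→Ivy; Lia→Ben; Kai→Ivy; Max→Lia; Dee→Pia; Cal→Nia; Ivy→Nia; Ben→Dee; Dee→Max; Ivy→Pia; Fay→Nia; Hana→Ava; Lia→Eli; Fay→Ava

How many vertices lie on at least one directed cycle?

10

A vertex is on a directed cycle iff it belongs to a strongly connected component of size ≥ 2 (or has a self-loop).
The vertices on cycles are {Ava, Ben, Dee, Eli, Fay, Ivy, Lia, Max, Nia, Pia} — 10 in total.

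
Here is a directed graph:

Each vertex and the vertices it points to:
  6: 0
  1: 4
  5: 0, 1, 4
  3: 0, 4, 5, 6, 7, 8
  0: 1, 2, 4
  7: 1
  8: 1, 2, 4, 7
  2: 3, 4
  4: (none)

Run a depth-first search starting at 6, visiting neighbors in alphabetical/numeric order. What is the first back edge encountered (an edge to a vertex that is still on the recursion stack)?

3->0

DFS from 6 (visiting neighbors in alphabetical/numeric order); mark gray on enter, black on exit:
6 gray
  0 gray
    1 gray
      4 gray
      4 black
    1 black
    2 gray
      3 gray
        3→0: 0 is gray → back edge
First back edge: 3 → 0.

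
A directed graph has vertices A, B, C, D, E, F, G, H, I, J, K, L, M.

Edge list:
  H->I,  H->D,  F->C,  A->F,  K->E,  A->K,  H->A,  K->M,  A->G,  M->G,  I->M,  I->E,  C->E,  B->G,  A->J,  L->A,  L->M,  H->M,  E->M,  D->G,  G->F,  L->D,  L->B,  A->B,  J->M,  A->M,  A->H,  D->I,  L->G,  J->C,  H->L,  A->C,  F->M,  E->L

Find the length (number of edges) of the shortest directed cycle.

2

For each vertex v, BFS finds the shortest path from v back to v.
The shortest such closed walk is A → H → A, length 2.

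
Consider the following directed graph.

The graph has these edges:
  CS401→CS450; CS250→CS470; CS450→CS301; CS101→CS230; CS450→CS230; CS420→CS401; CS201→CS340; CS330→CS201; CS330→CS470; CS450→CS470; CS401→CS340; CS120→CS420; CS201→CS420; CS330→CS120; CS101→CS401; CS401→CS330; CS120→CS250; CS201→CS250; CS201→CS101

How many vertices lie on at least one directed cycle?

6

A vertex is on a directed cycle iff it belongs to a strongly connected component of size ≥ 2 (or has a self-loop).
The vertices on cycles are {CS101, CS120, CS201, CS330, CS401, CS420} — 6 in total.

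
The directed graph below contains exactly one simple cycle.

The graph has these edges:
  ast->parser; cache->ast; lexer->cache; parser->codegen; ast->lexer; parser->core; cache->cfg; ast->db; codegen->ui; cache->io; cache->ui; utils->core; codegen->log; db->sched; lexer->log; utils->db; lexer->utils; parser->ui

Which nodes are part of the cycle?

DFS with gray/black marking from cache:
cache gray
  ast gray
    db gray
      sched gray
      sched black
    db black
    parser gray
      ui gray
      ui black
      codegen gray
        log gray
        log black
        codegen→ui: ui black — skip
      codegen black
      core gray
      core black
    parser black
    lexer gray
      lexer→log: log black — skip
      lexer→cache: cache is gray → back edge
Back edge closes the cycle cache → ast → lexer → cache; its vertices are {ast, cache, lexer}.

ast, cache, lexer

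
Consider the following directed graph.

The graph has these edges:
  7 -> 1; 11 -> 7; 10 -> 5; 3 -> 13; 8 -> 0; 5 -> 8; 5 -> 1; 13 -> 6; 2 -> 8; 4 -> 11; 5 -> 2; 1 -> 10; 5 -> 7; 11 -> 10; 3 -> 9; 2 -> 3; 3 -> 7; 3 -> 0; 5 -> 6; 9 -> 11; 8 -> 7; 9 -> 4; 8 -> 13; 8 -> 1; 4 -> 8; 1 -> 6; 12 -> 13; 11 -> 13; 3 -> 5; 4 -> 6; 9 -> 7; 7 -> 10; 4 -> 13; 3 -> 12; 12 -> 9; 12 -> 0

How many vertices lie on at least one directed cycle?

A vertex is on a directed cycle iff it belongs to a strongly connected component of size ≥ 2 (or has a self-loop).
The vertices on cycles are {1, 2, 3, 4, 5, 7, 8, 9, 10, 11, 12} — 11 in total.

11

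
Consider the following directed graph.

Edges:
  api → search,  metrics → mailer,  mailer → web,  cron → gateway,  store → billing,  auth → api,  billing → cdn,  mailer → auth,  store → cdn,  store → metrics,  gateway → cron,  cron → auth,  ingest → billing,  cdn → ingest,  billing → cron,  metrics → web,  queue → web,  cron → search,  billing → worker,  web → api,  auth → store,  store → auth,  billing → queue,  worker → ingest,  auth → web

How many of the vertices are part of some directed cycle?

10

A vertex is on a directed cycle iff it belongs to a strongly connected component of size ≥ 2 (or has a self-loop).
The vertices on cycles are {cdn, auth, cron, store, ingest, mailer, worker, billing, gateway, metrics} — 10 in total.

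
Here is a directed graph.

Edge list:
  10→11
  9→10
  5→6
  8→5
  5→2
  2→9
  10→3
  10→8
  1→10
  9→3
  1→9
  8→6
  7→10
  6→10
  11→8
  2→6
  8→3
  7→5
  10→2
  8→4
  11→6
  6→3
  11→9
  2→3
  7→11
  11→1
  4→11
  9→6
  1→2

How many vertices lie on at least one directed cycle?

A vertex is on a directed cycle iff it belongs to a strongly connected component of size ≥ 2 (or has a self-loop).
The vertices on cycles are {1, 2, 4, 5, 6, 8, 9, 10, 11} — 9 in total.

9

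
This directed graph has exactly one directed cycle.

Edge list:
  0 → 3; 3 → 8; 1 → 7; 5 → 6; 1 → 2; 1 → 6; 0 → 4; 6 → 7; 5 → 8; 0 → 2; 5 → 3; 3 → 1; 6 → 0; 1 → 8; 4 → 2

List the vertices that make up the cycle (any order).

0, 1, 3, 6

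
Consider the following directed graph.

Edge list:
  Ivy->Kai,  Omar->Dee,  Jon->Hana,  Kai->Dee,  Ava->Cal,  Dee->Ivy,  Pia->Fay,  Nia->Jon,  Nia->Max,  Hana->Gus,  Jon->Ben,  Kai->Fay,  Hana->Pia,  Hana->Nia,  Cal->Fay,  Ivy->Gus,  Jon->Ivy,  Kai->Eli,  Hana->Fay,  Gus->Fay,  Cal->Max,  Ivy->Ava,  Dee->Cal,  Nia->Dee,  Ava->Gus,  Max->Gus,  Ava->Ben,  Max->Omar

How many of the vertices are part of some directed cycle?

10

A vertex is on a directed cycle iff it belongs to a strongly connected component of size ≥ 2 (or has a self-loop).
The vertices on cycles are {Ava, Cal, Dee, Ivy, Jon, Kai, Max, Nia, Hana, Omar} — 10 in total.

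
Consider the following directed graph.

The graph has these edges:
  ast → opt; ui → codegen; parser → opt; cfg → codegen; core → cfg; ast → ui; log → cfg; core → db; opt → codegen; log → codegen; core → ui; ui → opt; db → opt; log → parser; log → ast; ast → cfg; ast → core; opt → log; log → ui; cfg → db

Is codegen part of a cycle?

No

codegen lies on a cycle iff there is a path from codegen back to itself.
Exploring from codegen, it never reaches itself; equivalently, its strongly connected component is a singleton.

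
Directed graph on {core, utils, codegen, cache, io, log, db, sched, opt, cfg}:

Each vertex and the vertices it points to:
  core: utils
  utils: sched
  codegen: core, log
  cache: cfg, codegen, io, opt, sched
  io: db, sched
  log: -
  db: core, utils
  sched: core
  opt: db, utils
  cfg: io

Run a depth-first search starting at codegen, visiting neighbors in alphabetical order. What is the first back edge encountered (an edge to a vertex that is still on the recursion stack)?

sched→core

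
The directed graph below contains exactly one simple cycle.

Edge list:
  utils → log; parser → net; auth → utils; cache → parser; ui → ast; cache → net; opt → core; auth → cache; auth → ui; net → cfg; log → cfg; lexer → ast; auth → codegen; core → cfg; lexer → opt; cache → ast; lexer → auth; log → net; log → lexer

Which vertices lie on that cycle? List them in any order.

DFS with gray/black marking from lexer:
lexer gray
  ast gray
  ast black
  auth gray
    ui gray
      ui→ast: ast black — skip
    ui black
    utils gray
      log gray
        net gray
          cfg gray
          cfg black
        net black
        log→cfg: cfg black — skip
        log→lexer: lexer is gray → back edge
Back edge closes the cycle lexer → auth → utils → log → lexer; its vertices are {log, auth, lexer, utils}.

log, auth, lexer, utils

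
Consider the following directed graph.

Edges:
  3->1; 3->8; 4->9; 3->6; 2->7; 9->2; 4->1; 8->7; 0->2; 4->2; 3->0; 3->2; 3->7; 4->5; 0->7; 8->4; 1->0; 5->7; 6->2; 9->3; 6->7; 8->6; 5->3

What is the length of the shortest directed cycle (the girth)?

4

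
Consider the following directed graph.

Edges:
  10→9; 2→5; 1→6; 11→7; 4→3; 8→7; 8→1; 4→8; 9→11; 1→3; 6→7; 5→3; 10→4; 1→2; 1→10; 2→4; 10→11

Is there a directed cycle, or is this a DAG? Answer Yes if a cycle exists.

DFS with white/gray/black marking, starting from 6:
6 gray
  7 gray
  7 black
6 black
11 gray
  11→7: 7 black — skip
11 black
10 gray
  4 gray
    3 gray
    3 black
    8 gray
      1 gray
        1→3: 3 black — skip
        2 gray
          5 gray
            5→3: 3 black — skip
          5 black
          2→4: 4 is gray → back edge
Back edge found, so a cycle exists: 4 → 8 → 1 → 2 → 4.

Yes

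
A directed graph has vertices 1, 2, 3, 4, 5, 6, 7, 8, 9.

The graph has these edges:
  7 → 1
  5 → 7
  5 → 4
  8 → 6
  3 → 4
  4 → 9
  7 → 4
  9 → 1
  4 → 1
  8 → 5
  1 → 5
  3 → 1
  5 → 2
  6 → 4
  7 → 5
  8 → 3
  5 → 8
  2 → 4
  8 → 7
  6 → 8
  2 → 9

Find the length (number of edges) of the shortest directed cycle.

For each vertex v, BFS finds the shortest path from v back to v.
The shortest such closed walk is 6 → 8 → 6, length 2.

2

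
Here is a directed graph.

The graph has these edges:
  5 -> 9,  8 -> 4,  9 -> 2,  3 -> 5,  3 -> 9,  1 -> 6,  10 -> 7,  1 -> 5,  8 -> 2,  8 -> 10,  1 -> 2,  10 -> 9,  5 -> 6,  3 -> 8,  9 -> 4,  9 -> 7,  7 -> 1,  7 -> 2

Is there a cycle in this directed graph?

Yes

DFS with white/gray/black marking, starting from 2:
2 gray
2 black
3 gray
  5 gray
    6 gray
    6 black
    9 gray
      4 gray
      4 black
      9→2: 2 black — skip
      7 gray
        7→2: 2 black — skip
        1 gray
          1→5: 5 is gray → back edge
Back edge found, so a cycle exists: 5 → 9 → 7 → 1 → 5.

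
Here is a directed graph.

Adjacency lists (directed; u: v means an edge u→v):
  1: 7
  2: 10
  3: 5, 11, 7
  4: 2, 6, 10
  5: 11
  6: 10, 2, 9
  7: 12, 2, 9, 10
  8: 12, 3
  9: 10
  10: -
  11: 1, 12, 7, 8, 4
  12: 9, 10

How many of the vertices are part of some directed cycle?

A vertex is on a directed cycle iff it belongs to a strongly connected component of size ≥ 2 (or has a self-loop).
The vertices on cycles are {3, 5, 8, 11} — 4 in total.

4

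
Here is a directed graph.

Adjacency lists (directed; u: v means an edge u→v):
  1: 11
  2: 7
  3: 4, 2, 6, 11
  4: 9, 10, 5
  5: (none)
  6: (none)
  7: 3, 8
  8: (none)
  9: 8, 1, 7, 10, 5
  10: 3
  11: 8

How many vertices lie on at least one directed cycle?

6

A vertex is on a directed cycle iff it belongs to a strongly connected component of size ≥ 2 (or has a self-loop).
The vertices on cycles are {2, 3, 4, 7, 9, 10} — 6 in total.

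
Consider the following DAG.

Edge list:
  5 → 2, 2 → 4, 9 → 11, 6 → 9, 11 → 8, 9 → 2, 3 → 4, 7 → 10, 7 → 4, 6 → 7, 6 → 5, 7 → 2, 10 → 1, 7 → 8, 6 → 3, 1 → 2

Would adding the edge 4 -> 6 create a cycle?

Yes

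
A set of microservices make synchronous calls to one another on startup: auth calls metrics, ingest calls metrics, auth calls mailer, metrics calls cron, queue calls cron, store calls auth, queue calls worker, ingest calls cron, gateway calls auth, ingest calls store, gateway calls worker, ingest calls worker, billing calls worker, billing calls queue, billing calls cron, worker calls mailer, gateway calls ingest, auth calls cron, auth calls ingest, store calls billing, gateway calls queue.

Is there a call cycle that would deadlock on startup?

DFS with white/gray/black marking, starting from metrics:
metrics gray
  cron gray
  cron black
metrics black
ingest gray
  worker gray
    mailer gray
    mailer black
  worker black
  ingest→metrics: metrics black — skip
  ingest→cron: cron black — skip
  store gray
    billing gray
      billing→cron: cron black — skip
      queue gray
        queue→cron: cron black — skip
        queue→worker: worker black — skip
      queue black
      billing→worker: worker black — skip
    billing black
    auth gray
      auth→ingest: ingest is gray → back edge
Back edge found, so a cycle exists: ingest → store → auth → ingest.

Yes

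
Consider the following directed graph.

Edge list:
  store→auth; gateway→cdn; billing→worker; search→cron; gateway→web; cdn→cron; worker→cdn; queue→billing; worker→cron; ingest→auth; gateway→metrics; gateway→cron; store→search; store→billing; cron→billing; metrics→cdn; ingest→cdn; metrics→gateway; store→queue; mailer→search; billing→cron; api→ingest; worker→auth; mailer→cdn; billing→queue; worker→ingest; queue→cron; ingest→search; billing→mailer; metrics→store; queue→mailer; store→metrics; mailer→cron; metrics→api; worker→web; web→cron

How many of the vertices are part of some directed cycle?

A vertex is on a directed cycle iff it belongs to a strongly connected component of size ≥ 2 (or has a self-loop).
The vertices on cycles are {cdn, web, cron, queue, store, ingest, mailer, search, worker, billing, gateway, metrics} — 12 in total.

12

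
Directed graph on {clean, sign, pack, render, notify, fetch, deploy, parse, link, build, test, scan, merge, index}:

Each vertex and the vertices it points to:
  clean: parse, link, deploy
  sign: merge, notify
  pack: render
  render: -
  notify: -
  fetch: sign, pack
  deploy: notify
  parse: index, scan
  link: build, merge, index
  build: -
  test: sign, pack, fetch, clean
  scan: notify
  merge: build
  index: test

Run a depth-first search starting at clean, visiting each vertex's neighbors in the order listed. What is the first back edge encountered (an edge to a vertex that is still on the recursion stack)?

DFS from clean (visiting each vertex's neighbors in the order listed); mark gray on enter, black on exit:
clean gray
  parse gray
    index gray
      test gray
        sign gray
          merge gray
            build gray
            build black
          merge black
          notify gray
          notify black
        sign black
        pack gray
          render gray
          render black
        pack black
        fetch gray
          fetch→sign: sign black — skip
          fetch→pack: pack black — skip
        fetch black
        test→clean: clean is gray → back edge
First back edge: test → clean.

test->clean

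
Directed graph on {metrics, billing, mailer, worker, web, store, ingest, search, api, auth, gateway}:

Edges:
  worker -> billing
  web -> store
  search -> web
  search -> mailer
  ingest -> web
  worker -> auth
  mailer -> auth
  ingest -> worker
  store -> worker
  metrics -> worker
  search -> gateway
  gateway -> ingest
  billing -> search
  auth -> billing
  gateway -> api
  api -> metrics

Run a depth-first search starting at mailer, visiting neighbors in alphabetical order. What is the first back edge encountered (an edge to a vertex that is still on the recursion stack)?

DFS from mailer (visiting neighbors in alphabetical order); mark gray on enter, black on exit:
mailer gray
  auth gray
    billing gray
      search gray
        gateway gray
          api gray
            metrics gray
              worker gray
                worker→auth: auth is gray → back edge
First back edge: worker → auth.

worker->auth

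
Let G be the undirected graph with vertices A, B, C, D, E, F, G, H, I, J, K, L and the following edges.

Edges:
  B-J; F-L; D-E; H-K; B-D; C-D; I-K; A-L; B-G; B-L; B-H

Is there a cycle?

No

DFS, tracking each vertex's parent; an edge to a visited non-parent vertex closes a cycle.
Start from C:
visit C (parent –)
  visit D (parent C)
    visit B (parent D)
      visit G (parent B)
        G–B: parent, skip
      visit L (parent B)
        visit A (parent L)
          A–L: parent, skip
        L–B: parent, skip
        visit F (parent L)
          F–L: parent, skip
      B–D: parent, skip
      visit H (parent B)
        H–B: parent, skip
        visit K (parent H)
          visit I (parent K)
            I–K: parent, skip
          K–H: parent, skip
      visit J (parent B)
        J–B: parent, skip
    visit E (parent D)
      E–D: parent, skip
    D–C: parent, skip
No non-parent visited neighbor found — the graph is a forest.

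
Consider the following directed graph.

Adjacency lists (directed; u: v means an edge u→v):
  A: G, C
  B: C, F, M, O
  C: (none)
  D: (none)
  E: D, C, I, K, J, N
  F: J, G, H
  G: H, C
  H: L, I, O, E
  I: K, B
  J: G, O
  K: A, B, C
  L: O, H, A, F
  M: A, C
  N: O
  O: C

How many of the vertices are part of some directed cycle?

11

A vertex is on a directed cycle iff it belongs to a strongly connected component of size ≥ 2 (or has a self-loop).
The vertices on cycles are {A, B, E, F, G, H, I, J, K, L, M} — 11 in total.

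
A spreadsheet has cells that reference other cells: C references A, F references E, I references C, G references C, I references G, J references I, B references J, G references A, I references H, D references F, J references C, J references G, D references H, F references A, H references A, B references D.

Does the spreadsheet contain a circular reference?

No

DFS with white/gray/black marking, starting from H:
H gray
  A gray
  A black
H black
B gray
  J gray
    G gray
      G→A: A black — skip
      C gray
        C→A: A black — skip
      C black
    G black
    J→C: C black — skip
    I gray
      I→H: H black — skip
      I→G: G black — skip
      I→C: C black — skip
    I black
  J black
  D gray
    F gray
      F→A: A black — skip
      E gray
      E black
    F black
    D→H: H black — skip
  D black
B black
Every edge goes to a white or black vertex — no back edge, so the graph is acyclic.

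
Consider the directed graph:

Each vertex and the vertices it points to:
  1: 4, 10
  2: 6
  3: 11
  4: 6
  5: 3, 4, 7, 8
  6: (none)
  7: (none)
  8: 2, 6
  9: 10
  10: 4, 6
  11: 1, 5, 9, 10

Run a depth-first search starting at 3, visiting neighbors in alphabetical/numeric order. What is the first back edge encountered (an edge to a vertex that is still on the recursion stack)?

5->3

DFS from 3 (visiting neighbors in alphabetical/numeric order); mark gray on enter, black on exit:
3 gray
  11 gray
    1 gray
      4 gray
        6 gray
        6 black
      4 black
      10 gray
        10→4: 4 black — skip
        10→6: 6 black — skip
      10 black
    1 black
    5 gray
      5→3: 3 is gray → back edge
First back edge: 5 → 3.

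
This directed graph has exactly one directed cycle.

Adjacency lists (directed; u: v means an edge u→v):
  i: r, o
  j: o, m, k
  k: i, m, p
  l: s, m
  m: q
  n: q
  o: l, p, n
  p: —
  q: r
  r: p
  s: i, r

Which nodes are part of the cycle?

i, l, o, s

DFS with gray/black marking from o:
o gray
  l gray
    s gray
      i gray
        r gray
          p gray
          p black
        r black
        i→o: o is gray → back edge
Back edge closes the cycle o → l → s → i → o; its vertices are {i, l, o, s}.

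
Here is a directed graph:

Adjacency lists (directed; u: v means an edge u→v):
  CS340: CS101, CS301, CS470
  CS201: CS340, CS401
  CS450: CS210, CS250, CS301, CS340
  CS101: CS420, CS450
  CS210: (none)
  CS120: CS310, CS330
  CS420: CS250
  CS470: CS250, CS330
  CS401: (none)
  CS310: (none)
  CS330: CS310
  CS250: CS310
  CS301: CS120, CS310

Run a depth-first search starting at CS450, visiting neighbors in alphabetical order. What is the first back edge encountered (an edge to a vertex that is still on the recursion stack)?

CS101->CS450

DFS from CS450 (visiting neighbors in alphabetical order); mark gray on enter, black on exit:
CS450 gray
  CS210 gray
  CS210 black
  CS250 gray
    CS310 gray
    CS310 black
  CS250 black
  CS301 gray
    CS120 gray
      CS120→CS310: CS310 black — skip
      CS330 gray
        CS330→CS310: CS310 black — skip
      CS330 black
    CS120 black
    CS301→CS310: CS310 black — skip
  CS301 black
  CS340 gray
    CS101 gray
      CS420 gray
        CS420→CS250: CS250 black — skip
      CS420 black
      CS101→CS450: CS450 is gray → back edge
First back edge: CS101 → CS450.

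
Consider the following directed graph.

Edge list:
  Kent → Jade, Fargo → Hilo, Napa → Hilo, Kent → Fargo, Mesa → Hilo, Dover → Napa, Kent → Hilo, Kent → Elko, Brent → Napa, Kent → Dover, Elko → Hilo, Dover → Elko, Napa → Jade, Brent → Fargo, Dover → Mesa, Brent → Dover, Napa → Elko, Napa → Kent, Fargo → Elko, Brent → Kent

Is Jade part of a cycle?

Jade lies on a cycle iff there is a path from Jade back to itself.
Exploring from Jade, it never reaches itself; equivalently, its strongly connected component is a singleton.

No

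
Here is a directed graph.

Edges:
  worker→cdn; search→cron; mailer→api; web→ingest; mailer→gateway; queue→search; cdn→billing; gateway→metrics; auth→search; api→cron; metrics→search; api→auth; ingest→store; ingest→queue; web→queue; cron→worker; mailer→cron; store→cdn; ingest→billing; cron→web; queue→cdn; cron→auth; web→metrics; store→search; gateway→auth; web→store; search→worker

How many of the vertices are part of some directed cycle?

8

A vertex is on a directed cycle iff it belongs to a strongly connected component of size ≥ 2 (or has a self-loop).
The vertices on cycles are {web, auth, cron, queue, store, ingest, search, metrics} — 8 in total.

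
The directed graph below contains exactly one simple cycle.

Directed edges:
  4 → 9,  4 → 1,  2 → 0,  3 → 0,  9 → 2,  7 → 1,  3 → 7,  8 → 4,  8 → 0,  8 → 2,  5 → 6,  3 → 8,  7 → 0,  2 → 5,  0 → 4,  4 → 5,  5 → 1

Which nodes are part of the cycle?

0, 2, 4, 9

DFS with gray/black marking from 0:
0 gray
  4 gray
    5 gray
      6 gray
      6 black
      1 gray
      1 black
    5 black
    4→1: 1 black — skip
    9 gray
      2 gray
        2→5: 5 black — skip
        2→0: 0 is gray → back edge
Back edge closes the cycle 0 → 4 → 9 → 2 → 0; its vertices are {0, 2, 4, 9}.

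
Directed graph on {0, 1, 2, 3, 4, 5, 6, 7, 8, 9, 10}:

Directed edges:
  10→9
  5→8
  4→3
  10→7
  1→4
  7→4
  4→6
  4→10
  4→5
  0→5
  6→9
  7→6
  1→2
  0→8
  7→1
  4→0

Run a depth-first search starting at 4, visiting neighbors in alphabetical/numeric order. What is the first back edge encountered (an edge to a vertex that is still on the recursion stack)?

1→4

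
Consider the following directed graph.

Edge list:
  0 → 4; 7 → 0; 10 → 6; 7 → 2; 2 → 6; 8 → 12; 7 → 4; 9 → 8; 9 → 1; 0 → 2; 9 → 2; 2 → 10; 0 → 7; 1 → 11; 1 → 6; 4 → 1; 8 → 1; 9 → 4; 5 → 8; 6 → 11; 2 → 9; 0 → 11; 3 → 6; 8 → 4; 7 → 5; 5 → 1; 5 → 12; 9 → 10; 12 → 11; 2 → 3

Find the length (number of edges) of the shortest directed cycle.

2

For each vertex v, BFS finds the shortest path from v back to v.
The shortest such closed walk is 0 → 7 → 0, length 2.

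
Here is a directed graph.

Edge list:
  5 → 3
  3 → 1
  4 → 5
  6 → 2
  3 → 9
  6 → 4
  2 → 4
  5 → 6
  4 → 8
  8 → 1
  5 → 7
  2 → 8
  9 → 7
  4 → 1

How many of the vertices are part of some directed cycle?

4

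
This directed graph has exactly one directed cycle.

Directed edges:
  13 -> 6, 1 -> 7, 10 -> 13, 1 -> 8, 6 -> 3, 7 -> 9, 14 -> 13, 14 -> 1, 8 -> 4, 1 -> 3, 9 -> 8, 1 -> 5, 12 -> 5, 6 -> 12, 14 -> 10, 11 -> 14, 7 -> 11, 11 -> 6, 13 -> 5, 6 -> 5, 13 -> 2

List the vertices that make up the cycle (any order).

DFS with gray/black marking from 14:
14 gray
  1 gray
    5 gray
    5 black
    8 gray
      4 gray
      4 black
    8 black
    7 gray
      9 gray
        9→8: 8 black — skip
      9 black
      11 gray
        11→14: 14 is gray → back edge
Back edge closes the cycle 14 → 1 → 7 → 11 → 14; its vertices are {1, 7, 11, 14}.

1, 7, 11, 14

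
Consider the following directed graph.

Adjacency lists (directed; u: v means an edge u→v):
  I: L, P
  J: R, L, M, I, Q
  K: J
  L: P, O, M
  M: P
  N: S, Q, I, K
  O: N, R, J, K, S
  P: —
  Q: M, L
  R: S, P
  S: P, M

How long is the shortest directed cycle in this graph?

For each vertex v, BFS finds the shortest path from v back to v.
The shortest such closed walk is O → J → L → O, length 3.

3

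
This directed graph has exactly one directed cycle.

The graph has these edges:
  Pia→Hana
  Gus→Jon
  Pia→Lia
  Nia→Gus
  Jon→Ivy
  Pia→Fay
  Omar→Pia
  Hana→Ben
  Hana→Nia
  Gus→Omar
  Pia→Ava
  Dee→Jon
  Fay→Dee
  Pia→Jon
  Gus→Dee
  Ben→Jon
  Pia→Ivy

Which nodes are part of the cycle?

Gus, Nia, Pia, Hana, Omar

DFS with gray/black marking from Pia:
Pia gray
  Fay gray
    Dee gray
      Jon gray
        Ivy gray
        Ivy black
      Jon black
    Dee black
  Fay black
  Pia→Ivy: Ivy black — skip
  Hana gray
    Nia gray
      Gus gray
        Gus→Jon: Jon black — skip
        Omar gray
          Omar→Pia: Pia is gray → back edge
Back edge closes the cycle Pia → Hana → Nia → Gus → Omar → Pia; its vertices are {Gus, Nia, Pia, Hana, Omar}.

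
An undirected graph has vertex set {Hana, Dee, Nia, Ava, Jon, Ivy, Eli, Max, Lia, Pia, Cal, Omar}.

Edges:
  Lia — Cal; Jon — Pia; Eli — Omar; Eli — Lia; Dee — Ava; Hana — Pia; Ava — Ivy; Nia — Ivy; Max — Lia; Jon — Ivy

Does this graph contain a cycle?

No

DFS, tracking each vertex's parent; an edge to a visited non-parent vertex closes a cycle.
Start from Ivy:
visit Ivy (parent –)
  visit Ava (parent Ivy)
    Ava–Ivy: parent, skip
    visit Dee (parent Ava)
      Dee–Ava: parent, skip
  visit Nia (parent Ivy)
    Nia–Ivy: parent, skip
  visit Jon (parent Ivy)
    Jon–Ivy: parent, skip
    visit Pia (parent Jon)
      visit Hana (parent Pia)
        Hana–Pia: parent, skip
      Pia–Jon: parent, skip
visit Eli (parent –)
  visit Lia (parent Eli)
    visit Cal (parent Lia)
      Cal–Lia: parent, skip
    visit Max (parent Lia)
      Max–Lia: parent, skip
    Lia–Eli: parent, skip
  visit Omar (parent Eli)
    Omar–Eli: parent, skip
No non-parent visited neighbor found — the graph is a forest.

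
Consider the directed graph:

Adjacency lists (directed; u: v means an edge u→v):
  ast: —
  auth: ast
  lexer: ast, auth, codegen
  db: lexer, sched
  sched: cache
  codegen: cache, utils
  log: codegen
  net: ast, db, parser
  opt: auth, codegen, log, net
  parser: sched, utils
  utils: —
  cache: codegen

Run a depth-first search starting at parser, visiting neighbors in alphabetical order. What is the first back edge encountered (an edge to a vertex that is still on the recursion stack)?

codegen→cache

DFS from parser (visiting neighbors in alphabetical order); mark gray on enter, black on exit:
parser gray
  sched gray
    cache gray
      codegen gray
        codegen→cache: cache is gray → back edge
First back edge: codegen → cache.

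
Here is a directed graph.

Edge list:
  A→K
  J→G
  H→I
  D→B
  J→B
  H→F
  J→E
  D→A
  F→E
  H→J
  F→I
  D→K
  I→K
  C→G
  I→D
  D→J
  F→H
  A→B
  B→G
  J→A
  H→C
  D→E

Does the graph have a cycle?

Yes

DFS with white/gray/black marking, starting from A:
A gray
  K gray
  K black
  B gray
    G gray
    G black
  B black
A black
C gray
  C→G: G black — skip
C black
D gray
  E gray
  E black
  J gray
    J→B: B black — skip
    J→G: G black — skip
    J→E: E black — skip
    J→A: A black — skip
  J black
  D→A: A black — skip
  D→B: B black — skip
  D→K: K black — skip
D black
I gray
  I→D: D black — skip
  I→K: K black — skip
I black
H gray
  F gray
    F→I: I black — skip
    F→H: H is gray → back edge
Back edge found, so a cycle exists: H → F → H.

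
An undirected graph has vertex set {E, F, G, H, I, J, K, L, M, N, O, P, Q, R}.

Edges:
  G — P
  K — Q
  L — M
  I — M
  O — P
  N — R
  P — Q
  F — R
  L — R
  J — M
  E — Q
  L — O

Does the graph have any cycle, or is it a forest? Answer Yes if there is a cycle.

No

DFS, tracking each vertex's parent; an edge to a visited non-parent vertex closes a cycle.
Start from G:
visit G (parent –)
  visit P (parent G)
    visit Q (parent P)
      visit E (parent Q)
        E–Q: parent, skip
      visit K (parent Q)
        K–Q: parent, skip
      Q–P: parent, skip
    P–G: parent, skip
    visit O (parent P)
      O–P: parent, skip
      visit L (parent O)
        visit R (parent L)
          R–L: parent, skip
          visit N (parent R)
            N–R: parent, skip
          visit F (parent R)
            F–R: parent, skip
        visit M (parent L)
          visit J (parent M)
            J–M: parent, skip
          visit I (parent M)
            I–M: parent, skip
          M–L: parent, skip
        L–O: parent, skip
visit H (parent –)
No non-parent visited neighbor found — the graph is a forest.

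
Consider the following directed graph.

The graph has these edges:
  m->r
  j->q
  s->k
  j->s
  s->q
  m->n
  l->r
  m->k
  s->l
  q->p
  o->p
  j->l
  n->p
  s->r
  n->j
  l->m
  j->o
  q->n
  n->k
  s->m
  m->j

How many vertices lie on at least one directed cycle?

6

A vertex is on a directed cycle iff it belongs to a strongly connected component of size ≥ 2 (or has a self-loop).
The vertices on cycles are {j, l, m, n, q, s} — 6 in total.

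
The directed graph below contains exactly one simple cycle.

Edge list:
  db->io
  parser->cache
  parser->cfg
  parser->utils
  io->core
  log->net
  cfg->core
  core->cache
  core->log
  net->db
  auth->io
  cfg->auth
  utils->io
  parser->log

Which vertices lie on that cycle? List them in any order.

DFS with gray/black marking from core:
core gray
  log gray
    net gray
      db gray
        io gray
          io→core: core is gray → back edge
Back edge closes the cycle core → log → net → db → io → core; its vertices are {db, io, log, net, core}.

db, io, log, net, core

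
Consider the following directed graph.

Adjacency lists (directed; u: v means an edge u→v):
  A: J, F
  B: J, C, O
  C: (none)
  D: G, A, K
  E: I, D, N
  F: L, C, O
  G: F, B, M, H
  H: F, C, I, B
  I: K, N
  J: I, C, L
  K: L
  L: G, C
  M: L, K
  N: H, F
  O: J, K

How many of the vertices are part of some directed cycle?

11

A vertex is on a directed cycle iff it belongs to a strongly connected component of size ≥ 2 (or has a self-loop).
The vertices on cycles are {B, F, G, H, I, J, K, L, M, N, O} — 11 in total.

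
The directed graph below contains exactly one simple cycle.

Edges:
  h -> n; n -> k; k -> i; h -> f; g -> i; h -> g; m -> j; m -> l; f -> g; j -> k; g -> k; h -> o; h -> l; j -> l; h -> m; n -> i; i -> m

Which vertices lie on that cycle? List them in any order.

DFS with gray/black marking from m:
m gray
  l gray
  l black
  j gray
    j→l: l black — skip
    k gray
      i gray
        i→m: m is gray → back edge
Back edge closes the cycle m → j → k → i → m; its vertices are {i, j, k, m}.

i, j, k, m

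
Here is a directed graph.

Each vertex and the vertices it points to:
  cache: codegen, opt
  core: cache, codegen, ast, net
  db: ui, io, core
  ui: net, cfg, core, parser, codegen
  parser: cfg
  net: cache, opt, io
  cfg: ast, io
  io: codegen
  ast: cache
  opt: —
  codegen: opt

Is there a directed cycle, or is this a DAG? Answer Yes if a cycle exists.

No

DFS with white/gray/black marking, starting from cfg:
cfg gray
  ast gray
    cache gray
      codegen gray
        opt gray
        opt black
      codegen black
      cache→opt: opt black — skip
    cache black
  ast black
  io gray
    io→codegen: codegen black — skip
  io black
cfg black
core gray
  core→cache: cache black — skip
  core→codegen: codegen black — skip
  core→ast: ast black — skip
  net gray
    net→cache: cache black — skip
    net→opt: opt black — skip
    net→io: io black — skip
  net black
core black
db gray
  ui gray
    ui→net: net black — skip
    ui→cfg: cfg black — skip
    ui→core: core black — skip
    parser gray
      parser→cfg: cfg black — skip
    parser black
    ui→codegen: codegen black — skip
  ui black
  db→io: io black — skip
  db→core: core black — skip
db black
Every edge goes to a white or black vertex — no back edge, so the graph is acyclic.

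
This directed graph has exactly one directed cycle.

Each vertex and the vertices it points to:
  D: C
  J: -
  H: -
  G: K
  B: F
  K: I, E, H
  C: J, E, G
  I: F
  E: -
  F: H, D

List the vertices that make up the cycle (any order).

C, D, F, G, I, K

DFS with gray/black marking from F:
F gray
  H gray
  H black
  D gray
    C gray
      J gray
      J black
      E gray
      E black
      G gray
        K gray
          I gray
            I→F: F is gray → back edge
Back edge closes the cycle F → D → C → G → K → I → F; its vertices are {C, D, F, G, I, K}.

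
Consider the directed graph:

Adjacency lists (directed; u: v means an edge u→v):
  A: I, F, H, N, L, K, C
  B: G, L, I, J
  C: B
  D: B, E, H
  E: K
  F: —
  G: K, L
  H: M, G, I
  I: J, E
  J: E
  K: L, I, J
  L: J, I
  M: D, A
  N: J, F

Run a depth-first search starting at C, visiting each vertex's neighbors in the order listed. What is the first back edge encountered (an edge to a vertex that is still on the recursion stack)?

E->K

DFS from C (visiting each vertex's neighbors in the order listed); mark gray on enter, black on exit:
C gray
  B gray
    G gray
      K gray
        L gray
          J gray
            E gray
              E→K: K is gray → back edge
First back edge: E → K.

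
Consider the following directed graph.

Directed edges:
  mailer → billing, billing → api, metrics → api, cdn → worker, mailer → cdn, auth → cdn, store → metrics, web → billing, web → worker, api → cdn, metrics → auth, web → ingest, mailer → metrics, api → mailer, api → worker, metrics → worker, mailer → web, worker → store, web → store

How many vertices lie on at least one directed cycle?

A vertex is on a directed cycle iff it belongs to a strongly connected component of size ≥ 2 (or has a self-loop).
The vertices on cycles are {api, cdn, web, auth, store, mailer, worker, billing, metrics} — 9 in total.

9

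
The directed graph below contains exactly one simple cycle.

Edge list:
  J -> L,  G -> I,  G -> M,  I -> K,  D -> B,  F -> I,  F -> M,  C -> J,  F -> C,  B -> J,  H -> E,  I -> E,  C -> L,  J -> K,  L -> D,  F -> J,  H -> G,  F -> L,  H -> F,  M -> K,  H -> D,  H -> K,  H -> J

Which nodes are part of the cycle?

DFS with gray/black marking from D:
D gray
  B gray
    J gray
      L gray
        L→D: D is gray → back edge
Back edge closes the cycle D → B → J → L → D; its vertices are {B, D, J, L}.

B, D, J, L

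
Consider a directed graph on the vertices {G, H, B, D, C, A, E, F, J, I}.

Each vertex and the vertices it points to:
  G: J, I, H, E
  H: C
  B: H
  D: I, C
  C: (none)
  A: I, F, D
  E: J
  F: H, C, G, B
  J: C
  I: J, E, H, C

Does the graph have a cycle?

No

DFS with white/gray/black marking, starting from D:
D gray
  I gray
    J gray
      C gray
      C black
    J black
    E gray
      E→J: J black — skip
    E black
    H gray
      H→C: C black — skip
    H black
    I→C: C black — skip
  I black
  D→C: C black — skip
D black
G gray
  G→J: J black — skip
  G→I: I black — skip
  G→H: H black — skip
  G→E: E black — skip
G black
B gray
  B→H: H black — skip
B black
A gray
  A→I: I black — skip
  F gray
    F→H: H black — skip
    F→C: C black — skip
    F→G: G black — skip
    F→B: B black — skip
  F black
  A→D: D black — skip
A black
Every edge goes to a white or black vertex — no back edge, so the graph is acyclic.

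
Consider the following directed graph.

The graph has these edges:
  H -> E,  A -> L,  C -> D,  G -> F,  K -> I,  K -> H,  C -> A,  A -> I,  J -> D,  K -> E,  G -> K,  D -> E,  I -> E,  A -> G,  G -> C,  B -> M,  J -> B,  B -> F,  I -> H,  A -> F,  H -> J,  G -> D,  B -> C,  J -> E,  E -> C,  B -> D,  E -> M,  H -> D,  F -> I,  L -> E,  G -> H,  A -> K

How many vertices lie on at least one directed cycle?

A vertex is on a directed cycle iff it belongs to a strongly connected component of size ≥ 2 (or has a self-loop).
The vertices on cycles are {A, B, C, D, E, F, G, H, I, J, K, L} — 12 in total.

12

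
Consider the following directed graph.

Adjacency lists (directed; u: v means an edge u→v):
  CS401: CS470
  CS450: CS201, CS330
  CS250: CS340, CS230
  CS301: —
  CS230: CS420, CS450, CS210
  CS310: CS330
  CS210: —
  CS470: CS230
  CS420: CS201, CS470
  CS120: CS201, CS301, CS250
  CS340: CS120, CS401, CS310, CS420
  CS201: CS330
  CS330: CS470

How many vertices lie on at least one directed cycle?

A vertex is on a directed cycle iff it belongs to a strongly connected component of size ≥ 2 (or has a self-loop).
The vertices on cycles are {CS120, CS201, CS230, CS250, CS330, CS340, CS420, CS450, CS470} — 9 in total.

9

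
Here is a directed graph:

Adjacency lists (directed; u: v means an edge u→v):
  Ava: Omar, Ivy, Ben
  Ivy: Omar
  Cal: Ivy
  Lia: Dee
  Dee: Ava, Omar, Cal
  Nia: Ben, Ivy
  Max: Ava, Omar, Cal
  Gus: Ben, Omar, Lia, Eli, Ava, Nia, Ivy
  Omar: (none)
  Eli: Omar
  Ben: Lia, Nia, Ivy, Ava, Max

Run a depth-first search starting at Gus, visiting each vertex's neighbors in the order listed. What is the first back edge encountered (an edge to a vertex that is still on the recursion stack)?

Ava->Ben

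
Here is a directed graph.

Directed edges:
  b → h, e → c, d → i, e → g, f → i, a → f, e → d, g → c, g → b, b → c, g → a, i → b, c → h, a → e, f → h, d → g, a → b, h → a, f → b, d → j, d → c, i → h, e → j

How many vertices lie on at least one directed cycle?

A vertex is on a directed cycle iff it belongs to a strongly connected component of size ≥ 2 (or has a self-loop).
The vertices on cycles are {a, b, c, d, e, f, g, h, i} — 9 in total.

9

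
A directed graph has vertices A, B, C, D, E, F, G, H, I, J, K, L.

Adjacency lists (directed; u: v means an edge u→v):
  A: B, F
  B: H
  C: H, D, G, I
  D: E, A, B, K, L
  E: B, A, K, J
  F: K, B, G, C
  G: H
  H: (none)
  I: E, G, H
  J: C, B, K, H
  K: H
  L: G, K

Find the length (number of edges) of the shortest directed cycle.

4

For each vertex v, BFS finds the shortest path from v back to v.
The shortest such closed walk is C → D → E → J → C, length 4.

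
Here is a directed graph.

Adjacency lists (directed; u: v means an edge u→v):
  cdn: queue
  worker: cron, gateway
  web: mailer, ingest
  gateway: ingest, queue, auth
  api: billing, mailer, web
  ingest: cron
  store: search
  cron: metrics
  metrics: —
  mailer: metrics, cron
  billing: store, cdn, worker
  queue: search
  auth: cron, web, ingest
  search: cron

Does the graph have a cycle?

DFS with white/gray/black marking, starting from store:
store gray
  search gray
    cron gray
      metrics gray
      metrics black
    cron black
  search black
store black
cdn gray
  queue gray
    queue→search: search black — skip
  queue black
cdn black
worker gray
  worker→cron: cron black — skip
  gateway gray
    ingest gray
      ingest→cron: cron black — skip
    ingest black
    gateway→queue: queue black — skip
    auth gray
      auth→cron: cron black — skip
      web gray
        mailer gray
          mailer→metrics: metrics black — skip
          mailer→cron: cron black — skip
        mailer black
        web→ingest: ingest black — skip
      web black
      auth→ingest: ingest black — skip
    auth black
  gateway black
worker black
api gray
  billing gray
    billing→store: store black — skip
    billing→cdn: cdn black — skip
    billing→worker: worker black — skip
  billing black
  api→mailer: mailer black — skip
  api→web: web black — skip
api black
Every edge goes to a white or black vertex — no back edge, so the graph is acyclic.

No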